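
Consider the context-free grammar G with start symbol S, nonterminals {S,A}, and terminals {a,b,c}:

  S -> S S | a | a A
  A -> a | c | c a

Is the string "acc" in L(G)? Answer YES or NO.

Convert to CNF:
  S -> S S | T1 A | a
  A -> T0 T1 | a | c
  T0 -> c
  T1 -> a

CYK table (by increasing span):
  [0..0]={A,S,T1}  "a"  orig:{A,S}
  [1..1]={A,T0}  "c"  orig:{A}
  [2..2]={A,T0}  "c"  orig:{A}
  [0..1]={S}  "ac"
  [1..2]=∅  "cc"
  [0..2]=∅  "acc"

S ∉ T[0,2] ⇒ NO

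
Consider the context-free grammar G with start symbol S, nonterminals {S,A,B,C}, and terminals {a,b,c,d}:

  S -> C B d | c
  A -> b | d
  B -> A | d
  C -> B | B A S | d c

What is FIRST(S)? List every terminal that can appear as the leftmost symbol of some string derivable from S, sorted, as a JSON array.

FIRST iteration:
round 1:
  A via A→b: +{b}
  A via A→d: +{d}
  B via B→A: +{b,d}
  C via C→B: +{b,d}
  S via S→C B d: +{b,d}
  S via S→c: +{c}
  FIRST[S]={b,c,d}  FIRST[A]={b,d}  FIRST[B]={b,d}  FIRST[C]={b,d}
round 2: — fixpoint
  FIRST[S]={b,c,d}  FIRST[A]={b,d}  FIRST[B]={b,d}  FIRST[C]={b,d}

FIRST(S) = ["b", "c", "d"]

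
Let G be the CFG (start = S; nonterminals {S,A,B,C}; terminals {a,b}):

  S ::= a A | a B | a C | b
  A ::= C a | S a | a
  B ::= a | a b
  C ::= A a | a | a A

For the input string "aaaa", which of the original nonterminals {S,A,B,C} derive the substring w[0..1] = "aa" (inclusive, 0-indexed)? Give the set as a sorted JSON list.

Convert to CNF:
  S -> T0 A | T0 B | T0 C | b
  A -> C T0 | S T0 | a
  B -> T0 T1 | a
  C -> A T0 | T0 A | a
  T0 -> a
  T1 -> b

Fill CYK table bottom-up (cells [i..j] with 0 ≤ i ≤ j ≤ 1 only):
  T[0,0] 'a' = {A,B,C,T0}  orig:{A,B,C}
  T[1,1] 'a' = {A,B,C,T0}  orig:{A,B,C}
  T[0,1] 'aa' = {A,C,S}

Original NTs in T[0,1] deriving "aa": ["A", "C", "S"]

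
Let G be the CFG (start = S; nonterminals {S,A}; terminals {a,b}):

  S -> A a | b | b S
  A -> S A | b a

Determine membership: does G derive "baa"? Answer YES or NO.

Convert to CNF:
  S -> A T1 | T0 S | b
  A -> S A | T0 T1
  T0 -> b
  T1 -> a

CYK table (by increasing span):
  [0..0]={S,T0}  "b"  orig:{S}
  [1..1]={T1}  "a"  orig:{}
  [2..2]={T1}  "a"  orig:{}
  [0..1]={A}  "ba"
  [1..2]=∅  "aa"
  [0..2]={S}  "baa"

S ∈ T[0,2] ⇒ YES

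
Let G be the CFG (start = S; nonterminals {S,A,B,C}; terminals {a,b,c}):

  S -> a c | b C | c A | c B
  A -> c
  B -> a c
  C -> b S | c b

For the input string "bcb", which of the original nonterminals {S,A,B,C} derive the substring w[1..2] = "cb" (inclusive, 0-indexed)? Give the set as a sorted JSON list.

CNF form of G:
  S -> T0 T1 | T1 A | T1 B | T2 C
  A -> c
  B -> T0 T1
  C -> T1 T2 | T2 S
  T0 -> a
  T1 -> c
  T2 -> b

CYK table (by increasing span), restricted to cells inside w[1..2]:
  T[1,1] 'c' = {A,T1}  orig:{A}
  T[2,2] 'b' = {T2}  orig:{}
  T[1,2] 'cb' = {C}

Original NTs in T[1,2] deriving "cb": ["C"]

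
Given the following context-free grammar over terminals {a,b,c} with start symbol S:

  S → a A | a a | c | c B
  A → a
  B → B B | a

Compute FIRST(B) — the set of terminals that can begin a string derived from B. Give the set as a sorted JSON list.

Compute FIRST by fixpoint:
pass 1:
  A via A→a: +{a}
  B via B→a: +{a}
  S via S→a A: +{a}
  S via S→c: +{c}
  S: {a,c}  A: {a}  B: {a}
pass 2: done
  S: {a,c}  A: {a}  B: {a}

FIRST(B) = ["a"]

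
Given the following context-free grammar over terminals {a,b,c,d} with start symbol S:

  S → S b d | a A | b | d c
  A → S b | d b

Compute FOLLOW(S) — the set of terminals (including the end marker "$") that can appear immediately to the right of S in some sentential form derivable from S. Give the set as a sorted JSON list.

FIRST sets, iterate to fixpoint:
pass 1:
  A via A→d b: +{d}
  S via S→a A: +{a}
  S via S→b: +{b}
  S via S→d c: +{d}
  FIRST[S]={a,b,d}  FIRST[A]={d}
pass 2:
  A via A→S b: +{a,b}
  FIRST[S]={a,b,d}  FIRST[A]={a,b,d}
pass 3: (no change)
  FIRST[S]={a,b,d}  FIRST[A]={a,b,d}

Compute FOLLOW by fixpoint:
FOLLOW(S) := {$}
round 1:
  A→S b: FOLLOW(S) ⊇ FIRST(b) = {b}; new: +{b}
  S→a A: FOLLOW(A) ⊇ FOLLOW(S) ⊇ {$,b}; new: +{$,b}
  FOLLOW[S]={$,b}  FOLLOW[A]={$,b}
round 2: (no change)
  FOLLOW[S]={$,b}  FOLLOW[A]={$,b}

FOLLOW(S) = ["$", "b"]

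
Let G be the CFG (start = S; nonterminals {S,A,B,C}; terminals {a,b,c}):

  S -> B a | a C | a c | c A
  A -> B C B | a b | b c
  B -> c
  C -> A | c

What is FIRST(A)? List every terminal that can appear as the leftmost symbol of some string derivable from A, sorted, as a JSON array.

Compute FIRST by fixpoint:
pass 1:
  A via A→a b: +{a}
  A via A→b c: +{b}
  B via B→c: +{c}
  C via C→A: +{a,b}
  C via C→c: +{c}
  S via S→B a: +{c}
  S via S→a C: +{a}
  S: {a,c}  A: {a,b}  B: {c}  C: {a,b,c}
pass 2:
  A via A→B C B: +{c}
  S: {a,c}  A: {a,b,c}  B: {c}  C: {a,b,c}
pass 3: (no change)
  S: {a,c}  A: {a,b,c}  B: {c}  C: {a,b,c}

FIRST(A) = ["a", "b", "c"]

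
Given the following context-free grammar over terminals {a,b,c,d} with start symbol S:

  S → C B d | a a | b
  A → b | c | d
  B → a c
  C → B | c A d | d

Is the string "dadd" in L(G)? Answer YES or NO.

CNF form of G:
  S -> C X4 | T0 T0 | b
  A -> b | c | d
  B -> T0 T1
  C -> T0 T1 | T1 X3 | d
  T0 -> a
  T1 -> c
  T2 -> d
  X3 -> A T2
  X4 -> B T2

CYK table (by increasing span):
  [0..0]={A,C,T2}  "d"  orig:{A,C}
  [1..1]={T0}  "a"  orig:{}
  [2..2]={A,C,T2}  "d"  orig:{A,C}
  [3..3]={A,C,T2}  "d"  orig:{A,C}
  [0..1]=∅  "da"
  [1..2]=∅  "ad"
  [2..3]={X3}  "dd"  orig:{}
  [0..2]=∅  "dad"
  [1..3]=∅  "add"
  [0..3]=∅  "dadd"

S ∉ T[0,3] ⇒ NO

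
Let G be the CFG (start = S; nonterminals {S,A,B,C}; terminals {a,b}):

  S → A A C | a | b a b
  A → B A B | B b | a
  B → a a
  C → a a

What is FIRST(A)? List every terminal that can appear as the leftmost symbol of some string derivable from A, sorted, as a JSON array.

FIRST sets, iterate to fixpoint:
pass 1:
  A via A→a: +{a}
  B via B→a a: +{a}
  C via C→a a: +{a}
  S via S→A A C: +{a}
  S via S→b a b: +{b}
  FIRST(S)={a,b}  FIRST(A)={a}  FIRST(B)={a}  FIRST(C)={a}
pass 2: — fixpoint
  FIRST(S)={a,b}  FIRST(A)={a}  FIRST(B)={a}  FIRST(C)={a}

FIRST(A) = ["a"]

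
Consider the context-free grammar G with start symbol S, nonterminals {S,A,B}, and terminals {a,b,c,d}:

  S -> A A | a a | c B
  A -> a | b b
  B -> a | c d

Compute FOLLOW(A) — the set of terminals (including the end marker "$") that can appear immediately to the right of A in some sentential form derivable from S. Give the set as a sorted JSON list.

Compute FIRST by fixpoint:
round 1:
  A via A→a: +{a}
  A via A→b b: +{b}
  B via B→a: +{a}
  B via B→c d: +{c}
  S via S→A A: +{a,b}
  S via S→c B: +{c}
  FIRST[S]={a,b,c}  FIRST[A]={a,b}  FIRST[B]={a,c}
round 2: (no change)
  FIRST[S]={a,b,c}  FIRST[A]={a,b}  FIRST[B]={a,c}

FOLLOW iteration:
FOLLOW(S) := {$}
round 1:
  S→A A: FOLLOW(A) ⊇ FIRST(A) = {a,b}; new: +{a,b}
  S→A A: FOLLOW(A) ⊇ FOLLOW(S) ⊇ {$}; new: +{$}
  S→c B: FOLLOW(B) ⊇ FOLLOW(S) ⊇ {$}; new: +{$}
  S: {$}  A: {$,a,b}  B: {$}
round 2: (no change)
  S: {$}  A: {$,a,b}  B: {$}

FOLLOW(A) = ["$", "a", "b"]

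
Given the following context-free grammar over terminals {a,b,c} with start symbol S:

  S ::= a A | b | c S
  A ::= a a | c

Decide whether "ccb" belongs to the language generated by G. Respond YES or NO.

CNF form of G:
  S -> T0 A | T1 S | b
  A -> T0 T0 | c
  T0 -> a
  T1 -> c

CYK fill:
  T[0,0] 'c' = {A,T1}  orig:{A}
  T[1,1] 'c' = {A,T1}  orig:{A}
  T[2,2] 'b' = {S}
  T[0,1] 'cc' = ∅
  T[1,2] 'cb' = {S}
  T[0,2] 'ccb' = {S}

S ∈ T[0,2] ⇒ YES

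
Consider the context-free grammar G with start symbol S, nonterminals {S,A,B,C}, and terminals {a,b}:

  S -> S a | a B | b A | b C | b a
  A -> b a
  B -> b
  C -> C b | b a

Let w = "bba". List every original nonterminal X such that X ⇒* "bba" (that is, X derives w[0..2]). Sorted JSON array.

Convert to CNF:
  S -> S T1 | T0 A | T0 C | T0 T1 | T1 B
  A -> T0 T1
  B -> b
  C -> C T0 | T0 T1
  T0 -> b
  T1 -> a

Fill CYK table bottom-up, restricted to cells inside w[0..2]:
  T[0,0] 'b' = {B,T0}  orig:{B}
  T[1,1] 'b' = {B,T0}  orig:{B}
  T[2,2] 'a' = {T1}  orig:{}
  T[0,1] 'bb' = ∅
  T[1,2] 'ba' = {A,C,S}
  T[0,2] 'bba' = {S}

Original NTs in T[0,2] deriving "bba": ["S"]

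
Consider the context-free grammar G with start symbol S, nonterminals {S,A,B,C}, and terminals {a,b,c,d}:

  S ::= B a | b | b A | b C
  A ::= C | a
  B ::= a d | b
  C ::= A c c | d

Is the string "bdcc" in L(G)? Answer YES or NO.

Convert to CNF:
  S -> B T1 | T3 A | T3 C | b
  A -> A X4 | a | d
  B -> T1 T2 | b
  C -> A X5 | d
  T0 -> c
  T1 -> a
  T2 -> d
  T3 -> b
  X4 -> T0 T0
  X5 -> T0 T0

CYK table (by increasing span):
  T[0,0] 'b' = {B,S,T3}  orig:{B,S}
  T[1,1] 'd' = {A,C,T2}  orig:{A,C}
  T[2,2] 'c' = {T0}  orig:{}
  T[3,3] 'c' = {T0}  orig:{}
  T[0,1] 'bd' = {S}
  T[1,2] 'dc' = ∅
  T[2,3] 'cc' = {X4,X5}  orig:{}
  T[0,2] 'bdc' = ∅
  T[1,3] 'dcc' = {A,C}
  T[0,3] 'bdcc' = {S}

S ∈ T[0,3] ⇒ YES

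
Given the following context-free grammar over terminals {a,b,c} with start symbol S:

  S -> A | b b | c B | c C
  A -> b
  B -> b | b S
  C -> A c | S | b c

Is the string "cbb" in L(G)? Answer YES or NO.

Convert to CNF:
  S -> T0 T0 | T1 B | T1 C | b
  A -> b
  B -> T0 S | b
  C -> A T1 | T0 T0 | T0 T1 | T1 B | T1 C | b
  T0 -> b
  T1 -> c

CYK fill:
  T[0,0] 'c' = {T1}  orig:{}
  T[1,1] 'b' = {A,B,C,S,T0}  orig:{A,B,C,S}
  T[2,2] 'b' = {A,B,C,S,T0}  orig:{A,B,C,S}
  T[0,1] 'cb' = {C,S}
  T[1,2] 'bb' = {B,C,S}
  T[0,2] 'cbb' = {C,S}

S ∈ T[0,2] ⇒ YES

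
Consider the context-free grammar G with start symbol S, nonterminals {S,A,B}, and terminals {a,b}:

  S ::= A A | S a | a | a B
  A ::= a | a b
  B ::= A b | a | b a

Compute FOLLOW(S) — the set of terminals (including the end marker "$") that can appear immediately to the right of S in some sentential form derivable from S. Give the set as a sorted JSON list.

Compute FIRST by fixpoint:
[1]
  A via A→a: +{a}
  B via B→A b: +{a}
  B via B→b a: +{b}
  S via S→A A: +{a}
  FIRST(S)={a}  FIRST(A)={a}  FIRST(B)={a,b}
[2] — fixpoint
  FIRST(S)={a}  FIRST(A)={a}  FIRST(B)={a,b}

Compute FOLLOW by fixpoint:
FOLLOW(S) := {$}
[1]
  B→A b: FOLLOW(A) ⊇ FIRST(b) = {b}; new: +{b}
  S→A A: FOLLOW(A) ⊇ FIRST(A) = {a}; new: +{a}
  S→A A: FOLLOW(A) ⊇ FOLLOW(S) ⊇ {$}; new: +{$}
  S→S a: FOLLOW(S) ⊇ FIRST(a) = {a}; new: +{a}
  S→a B: FOLLOW(B) ⊇ FOLLOW(S) ⊇ {$,a}; new: +{$,a}
  FOLLOW[S]={$,a}  FOLLOW[A]={$,a,b}  FOLLOW[B]={$,a}
[2] done
  FOLLOW[S]={$,a}  FOLLOW[A]={$,a,b}  FOLLOW[B]={$,a}

FOLLOW(S) = ["$", "a"]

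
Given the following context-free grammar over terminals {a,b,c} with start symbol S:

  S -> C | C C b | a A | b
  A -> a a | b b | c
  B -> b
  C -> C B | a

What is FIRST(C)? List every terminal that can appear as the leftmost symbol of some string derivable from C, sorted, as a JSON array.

FIRST iteration:
round 1:
  A via A→a a: +{a}
  A via A→b b: +{b}
  A via A→c: +{c}
  B via B→b: +{b}
  C via C→a: +{a}
  S via S→C: +{a}
  S via S→b: +{b}
  S: {a,b}  A: {a,b,c}  B: {b}  C: {a}
round 2: (no change)
  S: {a,b}  A: {a,b,c}  B: {b}  C: {a}

FIRST(C) = ["a"]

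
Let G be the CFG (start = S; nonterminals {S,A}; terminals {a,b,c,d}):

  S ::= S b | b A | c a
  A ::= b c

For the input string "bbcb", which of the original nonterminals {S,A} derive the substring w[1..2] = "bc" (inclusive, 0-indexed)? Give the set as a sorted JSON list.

CNF form of G:
  S -> S T0 | T0 A | T1 T2
  A -> T0 T1
  T0 -> b
  T1 -> c
  T2 -> a

Fill CYK table bottom-up (cells [i..j] with 1 ≤ i ≤ j ≤ 2 only):
  [1..1]={T0}  "b"  orig:{}
  [2..2]={T1}  "c"  orig:{}
  [1..2]={A}  "bc"

Original NTs in T[1,2] deriving "bc": ["A"]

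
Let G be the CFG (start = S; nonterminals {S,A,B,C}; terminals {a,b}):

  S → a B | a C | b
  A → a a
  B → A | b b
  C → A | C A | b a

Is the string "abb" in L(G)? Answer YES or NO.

Convert to CNF:
  S -> T0 B | T0 C | b
  A -> T0 T0
  B -> T0 T0 | T1 T1
  C -> C A | T0 T0 | T1 T0
  T0 -> a
  T1 -> b

CYK fill:
  [0..0]={T0}  "a"  orig:{}
  [1..1]={S,T1}  "b"  orig:{S}
  [2..2]={S,T1}  "b"  orig:{S}
  [0..1]=∅  "ab"
  [1..2]={B}  "bb"
  [0..2]={S}  "abb"

S ∈ T[0,2] ⇒ YES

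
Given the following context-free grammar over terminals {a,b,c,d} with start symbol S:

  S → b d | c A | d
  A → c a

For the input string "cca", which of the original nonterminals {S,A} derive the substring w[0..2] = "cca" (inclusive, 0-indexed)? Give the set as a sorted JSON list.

CNF form of G:
  S -> T0 A | T2 T3 | d
  A -> T0 T1
  T0 -> c
  T1 -> a
  T2 -> b
  T3 -> d

Fill CYK table bottom-up — only the sub-triangle for w[0..2]:
  [0..0]={T0}  "c"  orig:{}
  [1..1]={T0}  "c"  orig:{}
  [2..2]={T1}  "a"  orig:{}
  [0..1]=∅  "cc"
  [1..2]={A}  "ca"
  [0..2]={S}  "cca"

Original NTs in T[0,2] deriving "cca": ["S"]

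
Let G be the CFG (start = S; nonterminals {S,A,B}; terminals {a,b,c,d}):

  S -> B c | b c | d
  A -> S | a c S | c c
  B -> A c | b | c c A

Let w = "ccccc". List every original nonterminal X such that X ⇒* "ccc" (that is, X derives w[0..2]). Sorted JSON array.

Convert to CNF:
  S -> B T0 | T2 T0 | d
  A -> B T0 | T0 T0 | T1 X3 | T2 T0 | d
  B -> A T0 | T0 X4 | b
  T0 -> c
  T1 -> a
  T2 -> b
  X3 -> T0 S
  X4 -> T0 A

CYK fill — only the sub-triangle for w[0..2]:
  cell(0,0) c: {T0}  orig:{}
  cell(1,1) c: {T0}  orig:{}
  cell(2,2) c: {T0}  orig:{}
  cell(0,1) cc: {A}
  cell(1,2) cc: {A}
  cell(0,2) ccc: {B,X4}  orig:{B}

Original NTs in T[0,2] deriving "ccc": ["B"]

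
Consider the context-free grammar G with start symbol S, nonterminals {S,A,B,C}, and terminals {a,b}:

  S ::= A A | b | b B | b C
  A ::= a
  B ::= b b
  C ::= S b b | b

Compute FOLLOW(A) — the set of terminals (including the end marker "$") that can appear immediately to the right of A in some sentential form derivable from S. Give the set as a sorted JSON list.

FIRST iteration:
round 1:
  A via A→a: +{a}
  B via B→b b: +{b}
  C via C→b: +{b}
  S via S→A A: +{a}
  S via S→b: +{b}
  FIRST(S)={a,b}  FIRST(A)={a}  FIRST(B)={b}  FIRST(C)={b}
round 2:
  C via C→S b b: +{a}
  FIRST(S)={a,b}  FIRST(A)={a}  FIRST(B)={b}  FIRST(C)={a,b}
round 3: — fixpoint
  FIRST(S)={a,b}  FIRST(A)={a}  FIRST(B)={b}  FIRST(C)={a,b}

FOLLOW iteration:
seed FOLLOW(S) with $
[1]
  C→S b b: FOLLOW(S) ⊇ FIRST(b) = {b}; new: +{b}
  S→A A: FOLLOW(A) ⊇ FIRST(A) = {a}; new: +{a}
  S→A A: FOLLOW(A) ⊇ FOLLOW(S) ⊇ {$,b}; new: +{$,b}
  S→b B: FOLLOW(B) ⊇ FOLLOW(S) ⊇ {$,b}; new: +{$,b}
  S→b C: FOLLOW(C) ⊇ FOLLOW(S) ⊇ {$,b}; new: +{$,b}
  S: {$,b}  A: {$,a,b}  B: {$,b}  C: {$,b}
[2] (no change)
  S: {$,b}  A: {$,a,b}  B: {$,b}  C: {$,b}

FOLLOW(A) = ["$", "a", "b"]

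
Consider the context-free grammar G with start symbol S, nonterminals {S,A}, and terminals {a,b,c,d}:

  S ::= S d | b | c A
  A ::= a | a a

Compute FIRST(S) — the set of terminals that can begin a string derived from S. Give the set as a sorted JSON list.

Compute FIRST by fixpoint:
[1]
  A via A→a: +{a}
  S via S→b: +{b}
  S via S→c A: +{c}
  FIRST[S]={b,c}  FIRST[A]={a}
[2] (no change)
  FIRST[S]={b,c}  FIRST[A]={a}

FIRST(S) = ["b", "c"]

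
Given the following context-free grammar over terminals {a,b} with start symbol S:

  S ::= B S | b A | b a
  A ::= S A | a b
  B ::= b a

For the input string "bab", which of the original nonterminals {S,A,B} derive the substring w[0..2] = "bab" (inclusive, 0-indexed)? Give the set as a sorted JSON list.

Convert to CNF:
  S -> B S | T1 A | T1 T0
  A -> S A | T0 T1
  B -> T1 T0
  T0 -> a
  T1 -> b

CYK fill, restricted to cells inside w[0..2]:
  [0..0]={T1}  "b"  orig:{}
  [1..1]={T0}  "a"  orig:{}
  [2..2]={T1}  "b"  orig:{}
  [0..1]={B,S}  "ba"
  [1..2]={A}  "ab"
  [0..2]={S}  "bab"

Original NTs in T[0,2] deriving "bab": ["S"]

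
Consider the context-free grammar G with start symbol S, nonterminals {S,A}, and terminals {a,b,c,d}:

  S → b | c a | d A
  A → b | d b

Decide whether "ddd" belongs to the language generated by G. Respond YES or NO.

Convert to CNF:
  S -> T0 A | T2 T3 | b
  A -> T0 T1 | b
  T0 -> d
  T1 -> b
  T2 -> c
  T3 -> a

CYK table (by increasing span):
  [0..0]={T0}  "d"  orig:{}
  [1..1]={T0}  "d"  orig:{}
  [2..2]={T0}  "d"  orig:{}
  [0..1]=∅  "dd"
  [1..2]=∅  "dd"
  [0..2]=∅  "ddd"

S ∉ T[0,2] ⇒ NO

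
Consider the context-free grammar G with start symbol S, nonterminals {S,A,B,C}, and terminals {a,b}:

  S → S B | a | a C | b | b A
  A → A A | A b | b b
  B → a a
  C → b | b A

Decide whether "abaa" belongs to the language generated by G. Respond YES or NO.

CNF form of G:
  S -> S B | T0 A | T1 C | a | b
  A -> A A | A T0 | T0 T0
  B -> T1 T1
  C -> T0 A | b
  T0 -> b
  T1 -> a

Fill CYK table bottom-up:
  cell(0,0) a: {S,T1}  orig:{S}
  cell(1,1) b: {C,S,T0}  orig:{C,S}
  cell(2,2) a: {S,T1}  orig:{S}
  cell(3,3) a: {S,T1}  orig:{S}
  cell(0,1) ab: {S}
  cell(1,2) ba: ∅
  cell(2,3) aa: {B}
  cell(0,2) aba: ∅
  cell(1,3) baa: {S}
  cell(0,3) abaa: {S}

S ∈ T[0,3] ⇒ YES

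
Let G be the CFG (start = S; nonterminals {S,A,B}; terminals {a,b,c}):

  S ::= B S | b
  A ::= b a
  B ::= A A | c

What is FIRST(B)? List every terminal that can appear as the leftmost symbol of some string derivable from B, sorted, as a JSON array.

FIRST iteration:
iter 1:
  A via A→b a: +{b}
  B via B→A A: +{b}
  B via B→c: +{c}
  S via S→B S: +{b,c}
  FIRST(S)={b,c}  FIRST(A)={b}  FIRST(B)={b,c}
iter 2: — fixpoint
  FIRST(S)={b,c}  FIRST(A)={b}  FIRST(B)={b,c}

FIRST(B) = ["b", "c"]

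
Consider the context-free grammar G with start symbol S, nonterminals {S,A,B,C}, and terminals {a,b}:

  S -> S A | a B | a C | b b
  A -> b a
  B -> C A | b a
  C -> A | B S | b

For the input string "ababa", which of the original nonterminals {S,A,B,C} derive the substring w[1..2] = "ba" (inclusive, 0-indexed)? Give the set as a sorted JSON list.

Convert to CNF:
  S -> S A | T0 T0 | T1 B | T1 C
  A -> T0 T1
  B -> C A | T0 T1
  C -> B S | T0 T1 | b
  T0 -> b
  T1 -> a

CYK fill, restricted to cells inside w[1..2]:
  cell(1,1) b: {C,T0}  orig:{C}
  cell(2,2) a: {T1}  orig:{}
  cell(1,2) ba: {A,B,C}

Original NTs in T[1,2] deriving "ba": ["A", "B", "C"]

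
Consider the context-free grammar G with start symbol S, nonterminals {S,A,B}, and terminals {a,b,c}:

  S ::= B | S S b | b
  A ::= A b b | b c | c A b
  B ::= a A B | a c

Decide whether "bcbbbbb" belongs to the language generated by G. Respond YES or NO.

CNF form of G:
  S -> S X6 | T2 T1 | T2 X7 | b
  A -> A X3 | T0 T1 | T1 X4
  B -> T2 T1 | T2 X5
  T0 -> b
  T1 -> c
  T2 -> a
  X3 -> T0 T0
  X4 -> A T0
  X5 -> A B
  X6 -> S T0
  X7 -> A B

CYK fill:
  [0..0]={S,T0}  "b"  orig:{S}
  [1..1]={T1}  "c"  orig:{}
  [2..2]={S,T0}  "b"  orig:{S}
  [3..3]={S,T0}  "b"  orig:{S}
  [4..4]={S,T0}  "b"  orig:{S}
  [5..5]={S,T0}  "b"  orig:{S}
  [6..6]={S,T0}  "b"  orig:{S}
  [0..1]={A}  "bc"
  [1..2]=∅  "cb"
  [2..3]={X3,X6}  "bb"  orig:{}
  [3..4]={X3,X6}  "bb"  orig:{}
  [4..5]={X3,X6}  "bb"  orig:{}
  [5..6]={X3,X6}  "bb"  orig:{}
  [0..2]={X4}  "bcb"  orig:{}
  [1..3]=∅  "cbb"
  [2..4]={S}  "bbb"
  [3..5]={S}  "bbb"
  [4..6]={S}  "bbb"
  [0..3]={A}  "bcbb"
  [1..4]=∅  "cbbb"
  [2..5]={X6}  "bbbb"  orig:{}
  [3..6]={X6}  "bbbb"  orig:{}
  [0..4]={X4}  "bcbbb"  orig:{}
  [1..5]=∅  "cbbbb"
  [2..6]={S}  "bbbbb"
  [0..5]={A}  "bcbbbb"
  [1..6]=∅  "cbbbbb"
  [0..6]={X4}  "bcbbbbb"  orig:{}

S ∉ T[0,6] ⇒ NO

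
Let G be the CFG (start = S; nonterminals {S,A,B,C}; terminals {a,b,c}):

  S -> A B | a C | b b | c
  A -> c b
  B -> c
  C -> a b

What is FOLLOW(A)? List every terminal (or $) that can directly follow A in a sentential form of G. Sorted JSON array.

FIRST iteration:
iter 1:
  A via A→c b: +{c}
  B via B→c: +{c}
  C via C→a b: +{a}
  S via S→A B: +{c}
  S via S→a C: +{a}
  S via S→b b: +{b}
  FIRST(S)={a,b,c}  FIRST(A)={c}  FIRST(B)={c}  FIRST(C)={a}
iter 2: done
  FIRST(S)={a,b,c}  FIRST(A)={c}  FIRST(B)={c}  FIRST(C)={a}

Compute FOLLOW by fixpoint:
seed FOLLOW(S) with $
round 1:
  S→A B: FOLLOW(A) ⊇ FIRST(B) = {c}; new: +{c}
  S→A B: FOLLOW(B) ⊇ FOLLOW(S) ⊇ {$}; new: +{$}
  S→a C: FOLLOW(C) ⊇ FOLLOW(S) ⊇ {$}; new: +{$}
  FOLLOW[S]={$}  FOLLOW[A]={c}  FOLLOW[B]={$}  FOLLOW[C]={$}
round 2: — fixpoint
  FOLLOW[S]={$}  FOLLOW[A]={c}  FOLLOW[B]={$}  FOLLOW[C]={$}

FOLLOW(A) = ["c"]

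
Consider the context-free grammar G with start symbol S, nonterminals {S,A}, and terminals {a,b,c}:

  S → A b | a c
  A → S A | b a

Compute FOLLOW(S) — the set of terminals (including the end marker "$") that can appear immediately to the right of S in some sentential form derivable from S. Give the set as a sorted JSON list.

FIRST sets, iterate to fixpoint:
round 1:
  A via A→b a: +{b}
  S via S→A b: +{b}
  S via S→a c: +{a}
  FIRST(S)={a,b}  FIRST(A)={b}
round 2:
  A via A→S A: +{a}
  FIRST(S)={a,b}  FIRST(A)={a,b}
round 3: done
  FIRST(S)={a,b}  FIRST(A)={a,b}

FOLLOW iteration:
initialize: $ ∈ FOLLOW(S)
pass 1:
  A→S A: FOLLOW(S) ⊇ FIRST(A) = {a,b}; new: +{a,b}
  S→A b: FOLLOW(A) ⊇ FIRST(b) = {b}; new: +{b}
  FOLLOW[S]={$,a,b}  FOLLOW[A]={b}
pass 2: (stable)
  FOLLOW[S]={$,a,b}  FOLLOW[A]={b}

FOLLOW(S) = ["$", "a", "b"]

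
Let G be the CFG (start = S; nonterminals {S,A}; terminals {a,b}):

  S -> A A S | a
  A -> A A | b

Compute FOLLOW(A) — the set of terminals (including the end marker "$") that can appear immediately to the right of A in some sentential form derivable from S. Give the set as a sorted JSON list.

FIRST iteration:
round 1:
  A via A→b: +{b}
  S via S→A A S: +{b}
  S via S→a: +{a}
  S: {a,b}  A: {b}
round 2: — fixpoint
  S: {a,b}  A: {b}

Compute FOLLOW by fixpoint:
FOLLOW(S) := {$}
pass 1:
  A→A A: FOLLOW(A) ⊇ FIRST(A) = {b}; new: +{b}
  S→A A S: FOLLOW(A) ⊇ FIRST(S) = {a,b}; new: +{a}
  FOLLOW[S]={$}  FOLLOW[A]={a,b}
pass 2: (no change)
  FOLLOW[S]={$}  FOLLOW[A]={a,b}

FOLLOW(A) = ["a", "b"]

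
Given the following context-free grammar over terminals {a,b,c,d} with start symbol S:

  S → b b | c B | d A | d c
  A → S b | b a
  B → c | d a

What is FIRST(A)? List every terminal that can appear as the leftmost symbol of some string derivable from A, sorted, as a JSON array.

FIRST iteration:
round 1:
  A via A→b a: +{b}
  B via B→c: +{c}
  B via B→d a: +{d}
  S via S→b b: +{b}
  S via S→c B: +{c}
  S via S→d A: +{d}
  FIRST[S]={b,c,d}  FIRST[A]={b}  FIRST[B]={c,d}
round 2:
  A via A→S b: +{c,d}
  FIRST[S]={b,c,d}  FIRST[A]={b,c,d}  FIRST[B]={c,d}
round 3: (no change)
  FIRST[S]={b,c,d}  FIRST[A]={b,c,d}  FIRST[B]={c,d}

FIRST(A) = ["b", "c", "d"]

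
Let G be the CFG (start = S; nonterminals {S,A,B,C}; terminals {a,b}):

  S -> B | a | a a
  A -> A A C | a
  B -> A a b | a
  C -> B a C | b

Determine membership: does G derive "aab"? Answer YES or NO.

Convert to CNF:
  S -> A X5 | T0 T0 | a
  A -> A X2 | a
  B -> A X3 | a
  C -> B X4 | b
  T0 -> a
  T1 -> b
  X2 -> A C
  X3 -> T0 T1
  X4 -> T0 C
  X5 -> T0 T1

Fill CYK table bottom-up:
  T[0,0] 'a' = {A,B,S,T0}  orig:{A,B,S}
  T[1,1] 'a' = {A,B,S,T0}  orig:{A,B,S}
  T[2,2] 'b' = {C,T1}  orig:{C}
  T[0,1] 'aa' = {S}
  T[1,2] 'ab' = {X2,X3,X4,X5}  orig:{}
  T[0,2] 'aab' = {A,B,C,S}

S ∈ T[0,2] ⇒ YES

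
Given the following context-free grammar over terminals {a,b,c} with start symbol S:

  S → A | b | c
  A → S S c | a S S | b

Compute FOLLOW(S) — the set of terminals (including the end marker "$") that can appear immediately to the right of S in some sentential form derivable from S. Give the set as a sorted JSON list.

FIRST iteration:
pass 1:
  A via A→a S S: +{a}
  A via A→b: +{b}
  S via S→A: +{a,b}
  S via S→c: +{c}
  FIRST(S)={a,b,c}  FIRST(A)={a,b}
pass 2:
  A via A→S S c: +{c}
  FIRST(S)={a,b,c}  FIRST(A)={a,b,c}
pass 3: done
  FIRST(S)={a,b,c}  FIRST(A)={a,b,c}

FOLLOW sets:
initialize: $ ∈ FOLLOW(S)
round 1:
  A→S S c: FOLLOW(S) ⊇ FIRST(S) = {a,b,c}; new: +{a,b,c}
  S→A: FOLLOW(A) ⊇ FOLLOW(S) ⊇ {$,a,b,c}; new: +{$,a,b,c}
  S: {$,a,b,c}  A: {$,a,b,c}
round 2: (stable)
  S: {$,a,b,c}  A: {$,a,b,c}

FOLLOW(S) = ["$", "a", "b", "c"]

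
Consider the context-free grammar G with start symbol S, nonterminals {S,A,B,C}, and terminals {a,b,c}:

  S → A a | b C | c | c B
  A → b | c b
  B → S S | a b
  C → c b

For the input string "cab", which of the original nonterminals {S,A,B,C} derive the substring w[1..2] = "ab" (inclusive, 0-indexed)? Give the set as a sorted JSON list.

CNF form of G:
  S -> A T2 | T0 B | T1 C | c
  A -> T0 T1 | b
  B -> S S | T2 T1
  C -> T0 T1
  T0 -> c
  T1 -> b
  T2 -> a

CYK table (by increasing span), restricted to cells inside w[1..2]:
  cell(1,1) a: {T2}  orig:{}
  cell(2,2) b: {A,T1}  orig:{A}
  cell(1,2) ab: {B}

Original NTs in T[1,2] deriving "ab": ["B"]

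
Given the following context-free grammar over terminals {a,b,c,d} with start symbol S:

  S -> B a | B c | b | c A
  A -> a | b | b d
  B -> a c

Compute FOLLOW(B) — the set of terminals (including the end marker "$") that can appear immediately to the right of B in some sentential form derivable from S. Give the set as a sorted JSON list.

FIRST sets, iterate to fixpoint:
pass 1:
  A via A→a: +{a}
  A via A→b: +{b}
  B via B→a c: +{a}
  S via S→B a: +{a}
  S via S→b: +{b}
  S via S→c A: +{c}
  S: {a,b,c}  A: {a,b}  B: {a}
pass 2: (stable)
  S: {a,b,c}  A: {a,b}  B: {a}

FOLLOW sets:
initialize: $ ∈ FOLLOW(S)
round 1:
  S→B a: FOLLOW(B) ⊇ FIRST(a) = {a}; new: +{a}
  S→B c: FOLLOW(B) ⊇ FIRST(c) = {c}; new: +{c}
  S→c A: FOLLOW(A) ⊇ FOLLOW(S) ⊇ {$}; new: +{$}
  FOLLOW[S]={$}  FOLLOW[A]={$}  FOLLOW[B]={a,c}
round 2: (no change)
  FOLLOW[S]={$}  FOLLOW[A]={$}  FOLLOW[B]={a,c}

FOLLOW(B) = ["a", "c"]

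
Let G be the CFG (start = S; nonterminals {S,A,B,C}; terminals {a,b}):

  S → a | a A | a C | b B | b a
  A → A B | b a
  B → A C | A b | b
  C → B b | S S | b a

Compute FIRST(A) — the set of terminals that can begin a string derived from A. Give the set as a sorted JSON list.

FIRST sets, iterate to fixpoint:
pass 1:
  A via A→b a: +{b}
  B via B→A C: +{b}
  C via C→B b: +{b}
  S via S→a: +{a}
  S via S→b B: +{b}
  S: {a,b}  A: {b}  B: {b}  C: {b}
pass 2:
  C via C→S S: +{a}
  S: {a,b}  A: {b}  B: {b}  C: {a,b}
pass 3: (stable)
  S: {a,b}  A: {b}  B: {b}  C: {a,b}

FIRST(A) = ["b"]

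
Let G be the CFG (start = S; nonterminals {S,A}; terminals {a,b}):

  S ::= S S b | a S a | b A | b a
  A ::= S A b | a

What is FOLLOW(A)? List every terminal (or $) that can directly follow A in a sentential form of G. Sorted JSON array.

Compute FIRST by fixpoint:
[1]
  A via A→a: +{a}
  S via S→a S a: +{a}
  S via S→b A: +{b}
  FIRST[S]={a,b}  FIRST[A]={a}
[2]
  A via A→S A b: +{b}
  FIRST[S]={a,b}  FIRST[A]={a,b}
[3] done
  FIRST[S]={a,b}  FIRST[A]={a,b}

FOLLOW iteration:
seed FOLLOW(S) with $
[1]
  A→S A b: FOLLOW(S) ⊇ FIRST(A) = {a,b}; new: +{a,b}
  A→S A b: FOLLOW(A) ⊇ FIRST(b) = {b}; new: +{b}
  S→b A: FOLLOW(A) ⊇ FOLLOW(S) ⊇ {$,a,b}; new: +{$,a}
  FOLLOW(S)={$,a,b}  FOLLOW(A)={$,a,b}
[2] (stable)
  FOLLOW(S)={$,a,b}  FOLLOW(A)={$,a,b}

FOLLOW(A) = ["$", "a", "b"]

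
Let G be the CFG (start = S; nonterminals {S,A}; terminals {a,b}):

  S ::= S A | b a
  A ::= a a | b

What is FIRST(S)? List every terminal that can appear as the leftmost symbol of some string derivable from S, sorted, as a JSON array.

FIRST iteration:
pass 1:
  A via A→a a: +{a}
  A via A→b: +{b}
  S via S→b a: +{b}
  S: {b}  A: {a,b}
pass 2: (no change)
  S: {b}  A: {a,b}

FIRST(S) = ["b"]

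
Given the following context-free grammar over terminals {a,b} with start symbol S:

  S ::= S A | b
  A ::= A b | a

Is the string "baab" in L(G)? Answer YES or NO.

CNF form of G:
  S -> S A | b
  A -> A T0 | a
  T0 -> b

Fill CYK table bottom-up:
  cell(0,0) b: {S,T0}  orig:{S}
  cell(1,1) a: {A}
  cell(2,2) a: {A}
  cell(3,3) b: {S,T0}  orig:{S}
  cell(0,1) ba: {S}
  cell(1,2) aa: ∅
  cell(2,3) ab: {A}
  cell(0,2) baa: {S}
  cell(1,3) aab: ∅
  cell(0,3) baab: {S}

S ∈ T[0,3] ⇒ YES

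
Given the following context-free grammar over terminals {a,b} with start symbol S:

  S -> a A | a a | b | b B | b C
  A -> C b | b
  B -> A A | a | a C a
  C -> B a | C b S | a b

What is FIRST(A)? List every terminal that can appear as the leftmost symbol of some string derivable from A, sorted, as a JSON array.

FIRST iteration:
pass 1:
  A via A→b: +{b}
  B via B→A A: +{b}
  B via B→a: +{a}
  C via C→B a: +{a,b}
  S via S→a A: +{a}
  S via S→b: +{b}
  FIRST[S]={a,b}  FIRST[A]={b}  FIRST[B]={a,b}  FIRST[C]={a,b}
pass 2:
  A via A→C b: +{a}
  FIRST[S]={a,b}  FIRST[A]={a,b}  FIRST[B]={a,b}  FIRST[C]={a,b}
pass 3: done
  FIRST[S]={a,b}  FIRST[A]={a,b}  FIRST[B]={a,b}  FIRST[C]={a,b}

FIRST(A) = ["a", "b"]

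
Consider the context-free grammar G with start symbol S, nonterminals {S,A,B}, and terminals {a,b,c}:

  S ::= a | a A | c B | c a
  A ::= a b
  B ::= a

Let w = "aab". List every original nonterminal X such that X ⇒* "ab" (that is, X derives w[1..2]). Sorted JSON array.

Convert to CNF:
  S -> T0 A | T2 B | T2 T0 | a
  A -> T0 T1
  B -> a
  T0 -> a
  T1 -> b
  T2 -> c

CYK table (by increasing span) (cells [i..j] with 1 ≤ i ≤ j ≤ 2 only):
  T[1,1] 'a' = {B,S,T0}  orig:{B,S}
  T[2,2] 'b' = {T1}  orig:{}
  T[1,2] 'ab' = {A}

Original NTs in T[1,2] deriving "ab": ["A"]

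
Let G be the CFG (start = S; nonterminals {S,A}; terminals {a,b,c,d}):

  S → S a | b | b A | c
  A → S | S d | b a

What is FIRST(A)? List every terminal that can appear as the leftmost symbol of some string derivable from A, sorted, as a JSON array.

Compute FIRST by fixpoint:
pass 1:
  A via A→b a: +{b}
  S via S→b: +{b}
  S via S→c: +{c}
  S: {b,c}  A: {b}
pass 2:
  A via A→S: +{c}
  S: {b,c}  A: {b,c}
pass 3: — fixpoint
  S: {b,c}  A: {b,c}

FIRST(A) = ["b", "c"]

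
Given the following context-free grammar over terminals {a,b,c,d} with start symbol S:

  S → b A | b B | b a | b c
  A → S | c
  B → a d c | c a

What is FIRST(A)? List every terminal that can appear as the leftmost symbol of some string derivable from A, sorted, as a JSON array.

FIRST iteration:
round 1:
  A via A→c: +{c}
  B via B→a d c: +{a}
  B via B→c a: +{c}
  S via S→b A: +{b}
  FIRST[S]={b}  FIRST[A]={c}  FIRST[B]={a,c}
round 2:
  A via A→S: +{b}
  FIRST[S]={b}  FIRST[A]={b,c}  FIRST[B]={a,c}
round 3: — fixpoint
  FIRST[S]={b}  FIRST[A]={b,c}  FIRST[B]={a,c}

FIRST(A) = ["b", "c"]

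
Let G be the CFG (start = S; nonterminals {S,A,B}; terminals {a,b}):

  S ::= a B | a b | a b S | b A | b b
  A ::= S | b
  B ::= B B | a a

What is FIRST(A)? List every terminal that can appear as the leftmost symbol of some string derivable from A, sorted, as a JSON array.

FIRST iteration:
round 1:
  A via A→b: +{b}
  B via B→a a: +{a}
  S via S→a B: +{a}
  S via S→b A: +{b}
  FIRST[S]={a,b}  FIRST[A]={b}  FIRST[B]={a}
round 2:
  A via A→S: +{a}
  FIRST[S]={a,b}  FIRST[A]={a,b}  FIRST[B]={a}
round 3: done
  FIRST[S]={a,b}  FIRST[A]={a,b}  FIRST[B]={a}

FIRST(A) = ["a", "b"]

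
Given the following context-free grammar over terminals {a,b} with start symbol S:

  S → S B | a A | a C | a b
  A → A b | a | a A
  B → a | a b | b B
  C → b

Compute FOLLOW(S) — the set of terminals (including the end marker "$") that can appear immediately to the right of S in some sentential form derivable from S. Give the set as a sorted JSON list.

FIRST iteration:
round 1:
  A via A→a: +{a}
  B via B→a: +{a}
  B via B→b B: +{b}
  C via C→b: +{b}
  S via S→a A: +{a}
  S: {a}  A: {a}  B: {a,b}  C: {b}
round 2: done
  S: {a}  A: {a}  B: {a,b}  C: {b}

FOLLOW iteration:
seed FOLLOW(S) with $
round 1:
  A→A b: FOLLOW(A) ⊇ FIRST(b) = {b}; new: +{b}
  S→S B: FOLLOW(S) ⊇ FIRST(B) = {a,b}; new: +{a,b}
  S→S B: FOLLOW(B) ⊇ FOLLOW(S) ⊇ {$,a,b}; new: +{$,a,b}
  S→a A: FOLLOW(A) ⊇ FOLLOW(S) ⊇ {$,a,b}; new: +{$,a}
  S→a C: FOLLOW(C) ⊇ FOLLOW(S) ⊇ {$,a,b}; new: +{$,a,b}
  FOLLOW(S)={$,a,b}  FOLLOW(A)={$,a,b}  FOLLOW(B)={$,a,b}  FOLLOW(C)={$,a,b}
round 2: (no change)
  FOLLOW(S)={$,a,b}  FOLLOW(A)={$,a,b}  FOLLOW(B)={$,a,b}  FOLLOW(C)={$,a,b}

FOLLOW(S) = ["$", "a", "b"]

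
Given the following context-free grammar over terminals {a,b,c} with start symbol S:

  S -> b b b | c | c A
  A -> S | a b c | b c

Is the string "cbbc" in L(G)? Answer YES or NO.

Convert to CNF:
  S -> T1 X5 | T2 A | c
  A -> T0 X3 | T1 T2 | T1 X4 | T2 A | c
  T0 -> a
  T1 -> b
  T2 -> c
  X3 -> T1 T2
  X4 -> T1 T1
  X5 -> T1 T1

CYK fill:
  cell(0,0) c: {A,S,T2}  orig:{A,S}
  cell(1,1) b: {T1}  orig:{}
  cell(2,2) b: {T1}  orig:{}
  cell(3,3) c: {A,S,T2}  orig:{A,S}
  cell(0,1) cb: ∅
  cell(1,2) bb: {X4,X5}  orig:{}
  cell(2,3) bc: {A,X3}  orig:{A}
  cell(0,2) cbb: ∅
  cell(1,3) bbc: ∅
  cell(0,3) cbbc: ∅

S ∉ T[0,3] ⇒ NO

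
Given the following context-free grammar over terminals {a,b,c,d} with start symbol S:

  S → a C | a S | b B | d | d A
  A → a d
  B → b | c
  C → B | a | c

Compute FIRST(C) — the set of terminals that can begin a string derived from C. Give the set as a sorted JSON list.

FIRST iteration:
iter 1:
  A via A→a d: +{a}
  B via B→b: +{b}
  B via B→c: +{c}
  C via C→B: +{b,c}
  C via C→a: +{a}
  S via S→a C: +{a}
  S via S→b B: +{b}
  S via S→d: +{d}
  S: {a,b,d}  A: {a}  B: {b,c}  C: {a,b,c}
iter 2: done
  S: {a,b,d}  A: {a}  B: {b,c}  C: {a,b,c}

FIRST(C) = ["a", "b", "c"]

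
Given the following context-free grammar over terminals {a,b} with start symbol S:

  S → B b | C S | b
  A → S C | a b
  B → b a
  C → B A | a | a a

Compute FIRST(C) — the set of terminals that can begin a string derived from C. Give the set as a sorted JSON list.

FIRST sets, iterate to fixpoint:
round 1:
  A via A→a b: +{a}
  B via B→b a: +{b}
  C via C→B A: +{b}
  C via C→a: +{a}
  S via S→B b: +{b}
  S via S→C S: +{a}
  S: {a,b}  A: {a}  B: {b}  C: {a,b}
round 2:
  A via A→S C: +{b}
  S: {a,b}  A: {a,b}  B: {b}  C: {a,b}
round 3: (stable)
  S: {a,b}  A: {a,b}  B: {b}  C: {a,b}

FIRST(C) = ["a", "b"]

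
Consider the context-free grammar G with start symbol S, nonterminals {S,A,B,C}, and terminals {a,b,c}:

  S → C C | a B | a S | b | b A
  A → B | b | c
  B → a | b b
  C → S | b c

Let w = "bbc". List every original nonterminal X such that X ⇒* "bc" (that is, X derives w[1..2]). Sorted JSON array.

Convert to CNF:
  S -> C C | T0 A | T1 B | T1 S | b
  A -> T0 T0 | a | b | c
  B -> T0 T0 | a
  C -> C C | T0 A | T0 T2 | T1 B | T1 S | b
  T0 -> b
  T1 -> a
  T2 -> c

CYK table (by increasing span), restricted to cells inside w[1..2]:
  cell(1,1) b: {A,C,S,T0}  orig:{A,C,S}
  cell(2,2) c: {A,T2}  orig:{A}
  cell(1,2) bc: {C,S}

Original NTs in T[1,2] deriving "bc": ["C", "S"]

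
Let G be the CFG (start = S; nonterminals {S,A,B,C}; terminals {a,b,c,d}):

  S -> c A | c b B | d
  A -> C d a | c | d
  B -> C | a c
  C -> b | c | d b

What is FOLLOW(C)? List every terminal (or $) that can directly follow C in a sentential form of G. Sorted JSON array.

FIRST sets, iterate to fixpoint:
pass 1:
  A via A→c: +{c}
  A via A→d: +{d}
  B via B→a c: +{a}
  C via C→b: +{b}
  C via C→c: +{c}
  C via C→d b: +{d}
  S via S→c A: +{c}
  S via S→d: +{d}
  FIRST(S)={c,d}  FIRST(A)={c,d}  FIRST(B)={a}  FIRST(C)={b,c,d}
pass 2:
  A via A→C d a: +{b}
  B via B→C: +{b,c,d}
  FIRST(S)={c,d}  FIRST(A)={b,c,d}  FIRST(B)={a,b,c,d}  FIRST(C)={b,c,d}
pass 3: (no change)
  FIRST(S)={c,d}  FIRST(A)={b,c,d}  FIRST(B)={a,b,c,d}  FIRST(C)={b,c,d}

FOLLOW iteration:
seed FOLLOW(S) with $
iter 1:
  A→C d a: FOLLOW(C) ⊇ FIRST(d) = {d}; new: +{d}
  S→c A: FOLLOW(A) ⊇ FOLLOW(S) ⊇ {$}; new: +{$}
  S→c b B: FOLLOW(B) ⊇ FOLLOW(S) ⊇ {$}; new: +{$}
  FOLLOW[S]={$}  FOLLOW[A]={$}  FOLLOW[B]={$}  FOLLOW[C]={d}
iter 2:
  B→C: FOLLOW(C) ⊇ FOLLOW(B) ⊇ {$}; new: +{$}
  FOLLOW[S]={$}  FOLLOW[A]={$}  FOLLOW[B]={$}  FOLLOW[C]={$,d}
iter 3: (no change)
  FOLLOW[S]={$}  FOLLOW[A]={$}  FOLLOW[B]={$}  FOLLOW[C]={$,d}

FOLLOW(C) = ["$", "d"]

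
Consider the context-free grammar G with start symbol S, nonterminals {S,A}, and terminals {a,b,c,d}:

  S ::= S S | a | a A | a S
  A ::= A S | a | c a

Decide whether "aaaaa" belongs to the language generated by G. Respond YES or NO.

CNF form of G:
  S -> S S | T1 A | T1 S | a
  A -> A S | T0 T1 | a
  T0 -> c
  T1 -> a

Fill CYK table bottom-up:
  T[0,0] 'a' = {A,S,T1}  orig:{A,S}
  T[1,1] 'a' = {A,S,T1}  orig:{A,S}
  T[2,2] 'a' = {A,S,T1}  orig:{A,S}
  T[3,3] 'a' = {A,S,T1}  orig:{A,S}
  T[4,4] 'a' = {A,S,T1}  orig:{A,S}
  T[0,1] 'aa' = {A,S}
  T[1,2] 'aa' = {A,S}
  T[2,3] 'aa' = {A,S}
  T[3,4] 'aa' = {A,S}
  T[0,2] 'aaa' = {A,S}
  T[1,3] 'aaa' = {A,S}
  T[2,4] 'aaa' = {A,S}
  T[0,3] 'aaaa' = {A,S}
  T[1,4] 'aaaa' = {A,S}
  T[0,4] 'aaaaa' = {A,S}

S ∈ T[0,4] ⇒ YES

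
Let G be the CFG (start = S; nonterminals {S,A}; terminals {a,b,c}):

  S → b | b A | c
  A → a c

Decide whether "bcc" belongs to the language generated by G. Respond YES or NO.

Convert to CNF:
  S -> T2 A | b | c
  A -> T0 T1
  T0 -> a
  T1 -> c
  T2 -> b

CYK table (by increasing span):
  cell(0,0) b: {S,T2}  orig:{S}
  cell(1,1) c: {S,T1}  orig:{S}
  cell(2,2) c: {S,T1}  orig:{S}
  cell(0,1) bc: ∅
  cell(1,2) cc: ∅
  cell(0,2) bcc: ∅

S ∉ T[0,2] ⇒ NO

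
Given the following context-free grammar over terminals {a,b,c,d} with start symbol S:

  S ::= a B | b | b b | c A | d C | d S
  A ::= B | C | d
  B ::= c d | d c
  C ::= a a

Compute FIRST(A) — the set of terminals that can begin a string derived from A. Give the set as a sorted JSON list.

Compute FIRST by fixpoint:
round 1:
  A via A→d: +{d}
  B via B→c d: +{c}
  B via B→d c: +{d}
  C via C→a a: +{a}
  S via S→a B: +{a}
  S via S→b: +{b}
  S via S→c A: +{c}
  S via S→d C: +{d}
  FIRST(S)={a,b,c,d}  FIRST(A)={d}  FIRST(B)={c,d}  FIRST(C)={a}
round 2:
  A via A→B: +{c}
  A via A→C: +{a}
  FIRST(S)={a,b,c,d}  FIRST(A)={a,c,d}  FIRST(B)={c,d}  FIRST(C)={a}
round 3: — fixpoint
  FIRST(S)={a,b,c,d}  FIRST(A)={a,c,d}  FIRST(B)={c,d}  FIRST(C)={a}

FIRST(A) = ["a", "c", "d"]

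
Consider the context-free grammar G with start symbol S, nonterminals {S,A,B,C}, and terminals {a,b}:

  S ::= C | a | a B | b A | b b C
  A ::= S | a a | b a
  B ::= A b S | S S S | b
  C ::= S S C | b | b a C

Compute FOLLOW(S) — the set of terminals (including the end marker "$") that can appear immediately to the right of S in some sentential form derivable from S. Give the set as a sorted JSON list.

FIRST sets, iterate to fixpoint:
round 1:
  A via A→a a: +{a}
  A via A→b a: +{b}
  B via B→A b S: +{a,b}
  C via C→b: +{b}
  S via S→C: +{b}
  S via S→a: +{a}
  FIRST[S]={a,b}  FIRST[A]={a,b}  FIRST[B]={a,b}  FIRST[C]={b}
round 2:
  C via C→S S C: +{a}
  FIRST[S]={a,b}  FIRST[A]={a,b}  FIRST[B]={a,b}  FIRST[C]={a,b}
round 3: (no change)
  FIRST[S]={a,b}  FIRST[A]={a,b}  FIRST[B]={a,b}  FIRST[C]={a,b}

FOLLOW iteration:
initialize: $ ∈ FOLLOW(S)
[1]
  B→A b S: FOLLOW(A) ⊇ FIRST(b) = {b}; new: +{b}
  B→S S S: FOLLOW(S) ⊇ FIRST(S) = {a,b}; new: +{a,b}
  S→C: FOLLOW(C) ⊇ FOLLOW(S) ⊇ {$,a,b}; new: +{$,a,b}
  S→a B: FOLLOW(B) ⊇ FOLLOW(S) ⊇ {$,a,b}; new: +{$,a,b}
  S→b A: FOLLOW(A) ⊇ FOLLOW(S) ⊇ {$,a,b}; new: +{$,a}
  FOLLOW[S]={$,a,b}  FOLLOW[A]={$,a,b}  FOLLOW[B]={$,a,b}  FOLLOW[C]={$,a,b}
[2] (no change)
  FOLLOW[S]={$,a,b}  FOLLOW[A]={$,a,b}  FOLLOW[B]={$,a,b}  FOLLOW[C]={$,a,b}

FOLLOW(S) = ["$", "a", "b"]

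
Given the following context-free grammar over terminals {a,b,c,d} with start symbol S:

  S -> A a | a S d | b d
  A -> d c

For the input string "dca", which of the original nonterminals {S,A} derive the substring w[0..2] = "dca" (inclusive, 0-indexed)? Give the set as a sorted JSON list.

Convert to CNF:
  S -> A T2 | T2 X4 | T3 T0
  A -> T0 T1
  T0 -> d
  T1 -> c
  T2 -> a
  T3 -> b
  X4 -> S T0

CYK fill (cells [i..j] with 0 ≤ i ≤ j ≤ 2 only):
  cell(0,0) d: {T0}  orig:{}
  cell(1,1) c: {T1}  orig:{}
  cell(2,2) a: {T2}  orig:{}
  cell(0,1) dc: {A}
  cell(1,2) ca: ∅
  cell(0,2) dca: {S}

Original NTs in T[0,2] deriving "dca": ["S"]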